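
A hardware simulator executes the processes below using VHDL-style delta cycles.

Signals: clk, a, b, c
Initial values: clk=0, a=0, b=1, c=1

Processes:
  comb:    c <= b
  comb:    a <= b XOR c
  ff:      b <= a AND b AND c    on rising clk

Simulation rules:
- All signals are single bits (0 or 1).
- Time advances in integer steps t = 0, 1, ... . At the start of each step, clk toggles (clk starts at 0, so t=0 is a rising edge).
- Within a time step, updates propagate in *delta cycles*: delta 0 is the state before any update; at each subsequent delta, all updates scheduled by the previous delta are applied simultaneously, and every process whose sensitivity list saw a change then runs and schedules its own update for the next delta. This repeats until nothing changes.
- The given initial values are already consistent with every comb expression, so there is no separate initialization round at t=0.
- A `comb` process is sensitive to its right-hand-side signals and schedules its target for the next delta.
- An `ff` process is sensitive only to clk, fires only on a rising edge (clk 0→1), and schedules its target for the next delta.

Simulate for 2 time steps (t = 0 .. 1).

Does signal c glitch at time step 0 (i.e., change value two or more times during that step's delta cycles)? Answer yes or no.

no

t=0 Δ0: a=0 clk=0 c=1 b=1
  Δ1: clk:0→1
  Δ2: b:1→0
  Δ3: a:0→1, c:1→0
  Δ4: a:1→0
  (4Δ to stable)
t=1 Δ0: a=0 clk=1 c=0 b=0
  Δ1: clk:1→0
  (1Δ to stable)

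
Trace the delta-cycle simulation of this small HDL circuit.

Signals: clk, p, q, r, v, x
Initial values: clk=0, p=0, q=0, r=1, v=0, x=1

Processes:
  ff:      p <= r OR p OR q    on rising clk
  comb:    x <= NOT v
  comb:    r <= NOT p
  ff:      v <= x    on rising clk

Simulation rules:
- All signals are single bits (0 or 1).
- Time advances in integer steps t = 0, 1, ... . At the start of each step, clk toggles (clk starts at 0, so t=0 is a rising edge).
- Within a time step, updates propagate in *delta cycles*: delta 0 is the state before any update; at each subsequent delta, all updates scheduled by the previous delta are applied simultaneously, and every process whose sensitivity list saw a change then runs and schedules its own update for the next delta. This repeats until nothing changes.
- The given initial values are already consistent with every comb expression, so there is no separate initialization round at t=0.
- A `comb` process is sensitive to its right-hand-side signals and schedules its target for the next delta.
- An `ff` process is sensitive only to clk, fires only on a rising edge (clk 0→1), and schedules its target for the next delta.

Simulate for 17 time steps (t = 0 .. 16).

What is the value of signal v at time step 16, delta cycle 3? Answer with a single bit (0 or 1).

[bits: q,r,x,p,clk,v]
t=0: Δ0=011000 Δ1=011010 Δ2=011111 Δ3=000111 | 3Δ
t=1: Δ0=000111 Δ1=000101 | 1Δ
t=2: Δ0=000101 Δ1=000111 Δ2=000110 Δ3=001110 | 3Δ
t=3: Δ0=001110 Δ1=001100 | 1Δ
t=4: Δ0=001100 Δ1=001110 Δ2=001111 Δ3=000111 | 3Δ
t=5: Δ0=000111 Δ1=000101 | 1Δ
t=6: Δ0=000101 Δ1=000111 Δ2=000110 Δ3=001110 | 3Δ
t=7: Δ0=001110 Δ1=001100 | 1Δ
t=8: Δ0=001100 Δ1=001110 Δ2=001111 Δ3=000111 | 3Δ
t=9: Δ0=000111 Δ1=000101 | 1Δ
t=10: Δ0=000101 Δ1=000111 Δ2=000110 Δ3=001110 | 3Δ
t=11: Δ0=001110 Δ1=001100 | 1Δ
t=12: Δ0=001100 Δ1=001110 Δ2=001111 Δ3=000111 | 3Δ
t=13: Δ0=000111 Δ1=000101 | 1Δ
t=14: Δ0=000101 Δ1=000111 Δ2=000110 Δ3=001110 | 3Δ
t=15: Δ0=001110 Δ1=001100 | 1Δ
t=16: Δ0=001100 Δ1=001110 Δ2=001111 Δ3=000111 | 3Δ

1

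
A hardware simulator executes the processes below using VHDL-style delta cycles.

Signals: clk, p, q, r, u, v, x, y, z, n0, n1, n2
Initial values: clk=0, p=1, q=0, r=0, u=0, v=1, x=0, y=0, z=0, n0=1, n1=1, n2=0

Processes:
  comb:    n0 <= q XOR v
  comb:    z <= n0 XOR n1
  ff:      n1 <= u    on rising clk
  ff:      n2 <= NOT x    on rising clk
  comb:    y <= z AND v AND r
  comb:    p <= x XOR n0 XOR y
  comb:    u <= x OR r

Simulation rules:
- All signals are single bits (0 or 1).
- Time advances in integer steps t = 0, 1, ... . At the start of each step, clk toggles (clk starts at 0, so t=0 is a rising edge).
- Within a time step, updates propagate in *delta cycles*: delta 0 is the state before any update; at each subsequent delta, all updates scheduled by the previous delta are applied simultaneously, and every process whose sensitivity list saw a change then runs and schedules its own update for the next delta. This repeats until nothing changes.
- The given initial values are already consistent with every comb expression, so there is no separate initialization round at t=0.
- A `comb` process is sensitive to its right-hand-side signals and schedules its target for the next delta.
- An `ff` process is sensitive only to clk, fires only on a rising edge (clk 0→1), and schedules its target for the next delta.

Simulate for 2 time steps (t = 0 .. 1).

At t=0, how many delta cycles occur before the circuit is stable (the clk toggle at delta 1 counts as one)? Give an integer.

3

t0.Δ0 r=0 q=0 clk=0 u=0 n1=1 v=1 p=1 y=0 z=0 x=0 n2=0 n0=1
t0.Δ1 r=0 q=0 clk=1 u=0 n1=1 v=1 p=1 y=0 z=0 x=0 n2=0 n0=1
t0.Δ2 r=0 q=0 clk=1 u=0 n1=0 v=1 p=1 y=0 z=0 x=0 n2=1 n0=1
t0.Δ3 r=0 q=0 clk=1 u=0 n1=0 v=1 p=1 y=0 z=1 x=0 n2=1 n0=1
t1.Δ0 r=0 q=0 clk=1 u=0 n1=0 v=1 p=1 y=0 z=1 x=0 n2=1 n0=1
t1.Δ1 r=0 q=0 clk=0 u=0 n1=0 v=1 p=1 y=0 z=1 x=0 n2=1 n0=1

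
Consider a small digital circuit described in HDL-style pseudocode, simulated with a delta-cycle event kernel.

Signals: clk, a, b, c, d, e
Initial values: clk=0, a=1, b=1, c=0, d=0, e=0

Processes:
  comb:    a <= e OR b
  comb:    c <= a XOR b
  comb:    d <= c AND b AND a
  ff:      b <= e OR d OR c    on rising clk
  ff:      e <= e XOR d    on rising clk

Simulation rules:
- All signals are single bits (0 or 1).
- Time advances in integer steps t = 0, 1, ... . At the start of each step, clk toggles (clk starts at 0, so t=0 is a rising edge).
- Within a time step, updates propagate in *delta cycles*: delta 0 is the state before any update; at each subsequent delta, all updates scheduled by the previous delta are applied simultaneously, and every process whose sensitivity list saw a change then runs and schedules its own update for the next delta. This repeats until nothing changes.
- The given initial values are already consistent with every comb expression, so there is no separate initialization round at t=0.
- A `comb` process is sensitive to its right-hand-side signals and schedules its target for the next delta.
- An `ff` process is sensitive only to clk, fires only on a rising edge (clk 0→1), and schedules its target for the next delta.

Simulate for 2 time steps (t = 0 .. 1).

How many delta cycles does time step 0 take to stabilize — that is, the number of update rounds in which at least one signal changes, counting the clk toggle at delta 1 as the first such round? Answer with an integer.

4

t0.Δ0 b=1 d=0 c=0 e=0 a=1 clk=0
t0.Δ1 b=1 d=0 c=0 e=0 a=1 clk=1
t0.Δ2 b=0 d=0 c=0 e=0 a=1 clk=1
t0.Δ3 b=0 d=0 c=1 e=0 a=0 clk=1
t0.Δ4 b=0 d=0 c=0 e=0 a=0 clk=1
t1.Δ0 b=0 d=0 c=0 e=0 a=0 clk=1
t1.Δ1 b=0 d=0 c=0 e=0 a=0 clk=0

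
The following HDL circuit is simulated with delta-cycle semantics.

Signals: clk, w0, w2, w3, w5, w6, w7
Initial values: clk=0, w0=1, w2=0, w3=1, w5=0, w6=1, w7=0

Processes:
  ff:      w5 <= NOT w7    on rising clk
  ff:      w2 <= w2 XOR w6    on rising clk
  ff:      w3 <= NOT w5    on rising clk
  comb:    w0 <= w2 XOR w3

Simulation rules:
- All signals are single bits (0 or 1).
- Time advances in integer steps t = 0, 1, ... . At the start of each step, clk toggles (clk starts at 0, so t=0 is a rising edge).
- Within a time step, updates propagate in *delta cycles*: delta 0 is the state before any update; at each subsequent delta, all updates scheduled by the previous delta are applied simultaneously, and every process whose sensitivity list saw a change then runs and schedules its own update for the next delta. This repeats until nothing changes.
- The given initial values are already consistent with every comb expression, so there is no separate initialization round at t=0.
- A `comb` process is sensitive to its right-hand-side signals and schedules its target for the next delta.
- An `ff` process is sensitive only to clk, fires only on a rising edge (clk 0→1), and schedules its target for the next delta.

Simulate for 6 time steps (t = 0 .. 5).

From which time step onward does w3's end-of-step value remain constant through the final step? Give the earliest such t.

[bits: w3,w2,w5,clk,w0,w7,w6]
t=0: Δ0=1000101 Δ1=1001101 Δ2=1111101 Δ3=1111001 | 3Δ
t=1: Δ0=1111001 Δ1=1110001 | 1Δ
t=2: Δ0=1110001 Δ1=1111001 Δ2=0011001 | 2Δ
t=3: Δ0=0011001 Δ1=0010001 | 1Δ
t=4: Δ0=0010001 Δ1=0011001 Δ2=0111001 Δ3=0111101 | 3Δ
t=5: Δ0=0111101 Δ1=0110101 | 1Δ

2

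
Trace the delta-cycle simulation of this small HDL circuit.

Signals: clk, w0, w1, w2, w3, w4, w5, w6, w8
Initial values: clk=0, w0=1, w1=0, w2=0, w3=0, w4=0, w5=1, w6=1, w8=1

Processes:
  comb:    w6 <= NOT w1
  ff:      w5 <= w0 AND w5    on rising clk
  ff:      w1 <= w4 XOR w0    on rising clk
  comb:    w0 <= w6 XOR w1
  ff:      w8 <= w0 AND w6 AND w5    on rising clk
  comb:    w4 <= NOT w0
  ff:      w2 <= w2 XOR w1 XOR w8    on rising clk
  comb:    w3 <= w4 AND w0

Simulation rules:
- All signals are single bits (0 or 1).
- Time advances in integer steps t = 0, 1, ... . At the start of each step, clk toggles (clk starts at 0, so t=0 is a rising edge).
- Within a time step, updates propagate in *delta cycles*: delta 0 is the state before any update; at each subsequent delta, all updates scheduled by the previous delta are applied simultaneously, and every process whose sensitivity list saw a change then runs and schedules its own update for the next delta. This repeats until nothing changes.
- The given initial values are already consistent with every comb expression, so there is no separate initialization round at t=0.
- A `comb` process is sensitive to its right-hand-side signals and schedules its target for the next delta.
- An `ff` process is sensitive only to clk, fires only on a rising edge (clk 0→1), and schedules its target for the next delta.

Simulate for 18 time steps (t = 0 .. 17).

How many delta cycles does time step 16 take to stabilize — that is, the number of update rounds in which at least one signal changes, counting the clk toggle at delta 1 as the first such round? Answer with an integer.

2

t0.Δ0 w5=1 w8=1 w6=1 w3=0 w1=0 w4=0 w2=0 clk=0 w0=1
t0.Δ1 w5=1 w8=1 w6=1 w3=0 w1=0 w4=0 w2=0 clk=1 w0=1
t0.Δ2 w5=1 w8=1 w6=1 w3=0 w1=1 w4=0 w2=1 clk=1 w0=1
t0.Δ3 w5=1 w8=1 w6=0 w3=0 w1=1 w4=0 w2=1 clk=1 w0=0
t0.Δ4 w5=1 w8=1 w6=0 w3=0 w1=1 w4=1 w2=1 clk=1 w0=1
t0.Δ5 w5=1 w8=1 w6=0 w3=1 w1=1 w4=0 w2=1 clk=1 w0=1
t0.Δ6 w5=1 w8=1 w6=0 w3=0 w1=1 w4=0 w2=1 clk=1 w0=1
t1.Δ0 w5=1 w8=1 w6=0 w3=0 w1=1 w4=0 w2=1 clk=1 w0=1
t1.Δ1 w5=1 w8=1 w6=0 w3=0 w1=1 w4=0 w2=1 clk=0 w0=1
t2.Δ0 w5=1 w8=1 w6=0 w3=0 w1=1 w4=0 w2=1 clk=0 w0=1
t2.Δ1 w5=1 w8=1 w6=0 w3=0 w1=1 w4=0 w2=1 clk=1 w0=1
t2.Δ2 w5=1 w8=0 w6=0 w3=0 w1=1 w4=0 w2=1 clk=1 w0=1
t3.Δ0 w5=1 w8=0 w6=0 w3=0 w1=1 w4=0 w2=1 clk=1 w0=1
t3.Δ1 w5=1 w8=0 w6=0 w3=0 w1=1 w4=0 w2=1 clk=0 w0=1
t4.Δ0 w5=1 w8=0 w6=0 w3=0 w1=1 w4=0 w2=1 clk=0 w0=1
t4.Δ1 w5=1 w8=0 w6=0 w3=0 w1=1 w4=0 w2=1 clk=1 w0=1
t4.Δ2 w5=1 w8=0 w6=0 w3=0 w1=1 w4=0 w2=0 clk=1 w0=1
t5.Δ0 w5=1 w8=0 w6=0 w3=0 w1=1 w4=0 w2=0 clk=1 w0=1
t5.Δ1 w5=1 w8=0 w6=0 w3=0 w1=1 w4=0 w2=0 clk=0 w0=1
t6.Δ0 w5=1 w8=0 w6=0 w3=0 w1=1 w4=0 w2=0 clk=0 w0=1
t6.Δ1 w5=1 w8=0 w6=0 w3=0 w1=1 w4=0 w2=0 clk=1 w0=1
t6.Δ2 w5=1 w8=0 w6=0 w3=0 w1=1 w4=0 w2=1 clk=1 w0=1
t7.Δ0 w5=1 w8=0 w6=0 w3=0 w1=1 w4=0 w2=1 clk=1 w0=1
t7.Δ1 w5=1 w8=0 w6=0 w3=0 w1=1 w4=0 w2=1 clk=0 w0=1
t8.Δ0 w5=1 w8=0 w6=0 w3=0 w1=1 w4=0 w2=1 clk=0 w0=1
t8.Δ1 w5=1 w8=0 w6=0 w3=0 w1=1 w4=0 w2=1 clk=1 w0=1
t8.Δ2 w5=1 w8=0 w6=0 w3=0 w1=1 w4=0 w2=0 clk=1 w0=1
t9.Δ0 w5=1 w8=0 w6=0 w3=0 w1=1 w4=0 w2=0 clk=1 w0=1
t9.Δ1 w5=1 w8=0 w6=0 w3=0 w1=1 w4=0 w2=0 clk=0 w0=1
t10.Δ0 w5=1 w8=0 w6=0 w3=0 w1=1 w4=0 w2=0 clk=0 w0=1
t10.Δ1 w5=1 w8=0 w6=0 w3=0 w1=1 w4=0 w2=0 clk=1 w0=1
t10.Δ2 w5=1 w8=0 w6=0 w3=0 w1=1 w4=0 w2=1 clk=1 w0=1
t11.Δ0 w5=1 w8=0 w6=0 w3=0 w1=1 w4=0 w2=1 clk=1 w0=1
t11.Δ1 w5=1 w8=0 w6=0 w3=0 w1=1 w4=0 w2=1 clk=0 w0=1
t12.Δ0 w5=1 w8=0 w6=0 w3=0 w1=1 w4=0 w2=1 clk=0 w0=1
t12.Δ1 w5=1 w8=0 w6=0 w3=0 w1=1 w4=0 w2=1 clk=1 w0=1
t12.Δ2 w5=1 w8=0 w6=0 w3=0 w1=1 w4=0 w2=0 clk=1 w0=1
t13.Δ0 w5=1 w8=0 w6=0 w3=0 w1=1 w4=0 w2=0 clk=1 w0=1
t13.Δ1 w5=1 w8=0 w6=0 w3=0 w1=1 w4=0 w2=0 clk=0 w0=1
t14.Δ0 w5=1 w8=0 w6=0 w3=0 w1=1 w4=0 w2=0 clk=0 w0=1
t14.Δ1 w5=1 w8=0 w6=0 w3=0 w1=1 w4=0 w2=0 clk=1 w0=1
t14.Δ2 w5=1 w8=0 w6=0 w3=0 w1=1 w4=0 w2=1 clk=1 w0=1
t15.Δ0 w5=1 w8=0 w6=0 w3=0 w1=1 w4=0 w2=1 clk=1 w0=1
t15.Δ1 w5=1 w8=0 w6=0 w3=0 w1=1 w4=0 w2=1 clk=0 w0=1
t16.Δ0 w5=1 w8=0 w6=0 w3=0 w1=1 w4=0 w2=1 clk=0 w0=1
t16.Δ1 w5=1 w8=0 w6=0 w3=0 w1=1 w4=0 w2=1 clk=1 w0=1
t16.Δ2 w5=1 w8=0 w6=0 w3=0 w1=1 w4=0 w2=0 clk=1 w0=1
t17.Δ0 w5=1 w8=0 w6=0 w3=0 w1=1 w4=0 w2=0 clk=1 w0=1
t17.Δ1 w5=1 w8=0 w6=0 w3=0 w1=1 w4=0 w2=0 clk=0 w0=1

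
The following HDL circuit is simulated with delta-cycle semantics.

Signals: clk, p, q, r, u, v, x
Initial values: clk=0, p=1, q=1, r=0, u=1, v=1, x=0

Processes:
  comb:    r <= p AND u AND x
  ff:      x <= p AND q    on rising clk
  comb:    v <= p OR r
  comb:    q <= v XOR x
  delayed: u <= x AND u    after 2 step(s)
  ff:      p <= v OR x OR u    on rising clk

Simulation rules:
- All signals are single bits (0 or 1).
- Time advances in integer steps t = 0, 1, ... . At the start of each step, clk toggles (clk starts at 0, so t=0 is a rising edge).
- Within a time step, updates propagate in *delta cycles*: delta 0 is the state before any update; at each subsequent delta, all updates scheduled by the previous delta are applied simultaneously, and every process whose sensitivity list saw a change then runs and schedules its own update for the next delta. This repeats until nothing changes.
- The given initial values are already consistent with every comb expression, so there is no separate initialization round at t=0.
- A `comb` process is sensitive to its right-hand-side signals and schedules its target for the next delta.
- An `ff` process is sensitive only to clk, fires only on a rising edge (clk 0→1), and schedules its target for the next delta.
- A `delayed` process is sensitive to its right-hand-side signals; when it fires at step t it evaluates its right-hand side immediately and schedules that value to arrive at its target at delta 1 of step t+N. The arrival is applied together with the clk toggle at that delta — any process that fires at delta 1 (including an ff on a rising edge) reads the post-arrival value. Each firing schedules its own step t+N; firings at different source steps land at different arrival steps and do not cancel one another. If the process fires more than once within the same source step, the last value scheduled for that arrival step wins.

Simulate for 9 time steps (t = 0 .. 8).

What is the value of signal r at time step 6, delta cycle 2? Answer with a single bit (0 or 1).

t0.Δ0 v=1 u=1 clk=0 q=1 x=0 p=1 r=0
t0.Δ1 v=1 u=1 clk=1 q=1 x=0 p=1 r=0
t0.Δ2 v=1 u=1 clk=1 q=1 x=1 p=1 r=0
t0.Δ3 v=1 u=1 clk=1 q=0 x=1 p=1 r=1
t1.Δ0 v=1 u=1 clk=1 q=0 x=1 p=1 r=1
t1.Δ1 v=1 u=1 clk=0 q=0 x=1 p=1 r=1
t2.Δ0 v=1 u=1 clk=0 q=0 x=1 p=1 r=1
t2.Δ1 v=1 u=1 clk=1 q=0 x=1 p=1 r=1
t2.Δ2 v=1 u=1 clk=1 q=0 x=0 p=1 r=1
t2.Δ3 v=1 u=1 clk=1 q=1 x=0 p=1 r=0
t3.Δ0 v=1 u=1 clk=1 q=1 x=0 p=1 r=0
t3.Δ1 v=1 u=1 clk=0 q=1 x=0 p=1 r=0
t4.Δ0 v=1 u=1 clk=0 q=1 x=0 p=1 r=0
t4.Δ1 v=1 u=0 clk=1 q=1 x=0 p=1 r=0
t4.Δ2 v=1 u=0 clk=1 q=1 x=1 p=1 r=0
t4.Δ3 v=1 u=0 clk=1 q=0 x=1 p=1 r=0
t5.Δ0 v=1 u=0 clk=1 q=0 x=1 p=1 r=0
t5.Δ1 v=1 u=0 clk=0 q=0 x=1 p=1 r=0
t6.Δ0 v=1 u=0 clk=0 q=0 x=1 p=1 r=0
t6.Δ1 v=1 u=0 clk=1 q=0 x=1 p=1 r=0
t6.Δ2 v=1 u=0 clk=1 q=0 x=0 p=1 r=0
t6.Δ3 v=1 u=0 clk=1 q=1 x=0 p=1 r=0
t7.Δ0 v=1 u=0 clk=1 q=1 x=0 p=1 r=0
t7.Δ1 v=1 u=0 clk=0 q=1 x=0 p=1 r=0
t8.Δ0 v=1 u=0 clk=0 q=1 x=0 p=1 r=0
t8.Δ1 v=1 u=0 clk=1 q=1 x=0 p=1 r=0
t8.Δ2 v=1 u=0 clk=1 q=1 x=1 p=1 r=0
t8.Δ3 v=1 u=0 clk=1 q=0 x=1 p=1 r=0

0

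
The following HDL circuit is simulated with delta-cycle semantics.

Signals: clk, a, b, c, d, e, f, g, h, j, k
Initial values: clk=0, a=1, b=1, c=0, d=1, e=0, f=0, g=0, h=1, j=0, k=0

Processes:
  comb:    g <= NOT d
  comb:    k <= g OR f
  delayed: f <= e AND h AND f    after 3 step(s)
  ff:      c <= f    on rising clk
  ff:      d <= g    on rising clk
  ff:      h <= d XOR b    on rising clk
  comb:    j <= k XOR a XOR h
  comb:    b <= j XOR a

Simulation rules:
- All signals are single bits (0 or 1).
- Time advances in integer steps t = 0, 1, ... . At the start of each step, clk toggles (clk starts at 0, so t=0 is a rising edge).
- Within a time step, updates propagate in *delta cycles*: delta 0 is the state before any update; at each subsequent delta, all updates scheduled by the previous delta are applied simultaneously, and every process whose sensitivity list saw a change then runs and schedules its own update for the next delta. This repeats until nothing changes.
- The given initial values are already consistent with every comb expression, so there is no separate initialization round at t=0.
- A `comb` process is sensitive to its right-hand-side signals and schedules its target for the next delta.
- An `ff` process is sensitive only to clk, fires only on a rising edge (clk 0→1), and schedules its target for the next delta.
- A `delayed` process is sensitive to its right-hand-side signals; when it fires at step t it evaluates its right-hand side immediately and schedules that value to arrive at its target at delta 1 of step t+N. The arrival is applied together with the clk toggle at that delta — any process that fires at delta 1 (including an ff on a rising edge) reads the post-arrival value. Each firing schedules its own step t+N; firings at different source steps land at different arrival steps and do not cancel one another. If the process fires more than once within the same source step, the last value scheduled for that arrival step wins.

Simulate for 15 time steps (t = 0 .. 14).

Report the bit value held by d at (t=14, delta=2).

t0.Δ0 d=1 b=1 h=1 e=0 c=0 clk=0 a=1 g=0 f=0 j=0 k=0
t0.Δ1 d=1 b=1 h=1 e=0 c=0 clk=1 a=1 g=0 f=0 j=0 k=0
t0.Δ2 d=0 b=1 h=0 e=0 c=0 clk=1 a=1 g=0 f=0 j=0 k=0
t0.Δ3 d=0 b=1 h=0 e=0 c=0 clk=1 a=1 g=1 f=0 j=1 k=0
t0.Δ4 d=0 b=0 h=0 e=0 c=0 clk=1 a=1 g=1 f=0 j=1 k=1
t0.Δ5 d=0 b=0 h=0 e=0 c=0 clk=1 a=1 g=1 f=0 j=0 k=1
t0.Δ6 d=0 b=1 h=0 e=0 c=0 clk=1 a=1 g=1 f=0 j=0 k=1
t1.Δ0 d=0 b=1 h=0 e=0 c=0 clk=1 a=1 g=1 f=0 j=0 k=1
t1.Δ1 d=0 b=1 h=0 e=0 c=0 clk=0 a=1 g=1 f=0 j=0 k=1
t2.Δ0 d=0 b=1 h=0 e=0 c=0 clk=0 a=1 g=1 f=0 j=0 k=1
t2.Δ1 d=0 b=1 h=0 e=0 c=0 clk=1 a=1 g=1 f=0 j=0 k=1
t2.Δ2 d=1 b=1 h=1 e=0 c=0 clk=1 a=1 g=1 f=0 j=0 k=1
t2.Δ3 d=1 b=1 h=1 e=0 c=0 clk=1 a=1 g=0 f=0 j=1 k=1
t2.Δ4 d=1 b=0 h=1 e=0 c=0 clk=1 a=1 g=0 f=0 j=1 k=0
t2.Δ5 d=1 b=0 h=1 e=0 c=0 clk=1 a=1 g=0 f=0 j=0 k=0
t2.Δ6 d=1 b=1 h=1 e=0 c=0 clk=1 a=1 g=0 f=0 j=0 k=0
t3.Δ0 d=1 b=1 h=1 e=0 c=0 clk=1 a=1 g=0 f=0 j=0 k=0
t3.Δ1 d=1 b=1 h=1 e=0 c=0 clk=0 a=1 g=0 f=0 j=0 k=0
t4.Δ0 d=1 b=1 h=1 e=0 c=0 clk=0 a=1 g=0 f=0 j=0 k=0
t4.Δ1 d=1 b=1 h=1 e=0 c=0 clk=1 a=1 g=0 f=0 j=0 k=0
t4.Δ2 d=0 b=1 h=0 e=0 c=0 clk=1 a=1 g=0 f=0 j=0 k=0
t4.Δ3 d=0 b=1 h=0 e=0 c=0 clk=1 a=1 g=1 f=0 j=1 k=0
t4.Δ4 d=0 b=0 h=0 e=0 c=0 clk=1 a=1 g=1 f=0 j=1 k=1
t4.Δ5 d=0 b=0 h=0 e=0 c=0 clk=1 a=1 g=1 f=0 j=0 k=1
t4.Δ6 d=0 b=1 h=0 e=0 c=0 clk=1 a=1 g=1 f=0 j=0 k=1
t5.Δ0 d=0 b=1 h=0 e=0 c=0 clk=1 a=1 g=1 f=0 j=0 k=1
t5.Δ1 d=0 b=1 h=0 e=0 c=0 clk=0 a=1 g=1 f=0 j=0 k=1
t6.Δ0 d=0 b=1 h=0 e=0 c=0 clk=0 a=1 g=1 f=0 j=0 k=1
t6.Δ1 d=0 b=1 h=0 e=0 c=0 clk=1 a=1 g=1 f=0 j=0 k=1
t6.Δ2 d=1 b=1 h=1 e=0 c=0 clk=1 a=1 g=1 f=0 j=0 k=1
t6.Δ3 d=1 b=1 h=1 e=0 c=0 clk=1 a=1 g=0 f=0 j=1 k=1
t6.Δ4 d=1 b=0 h=1 e=0 c=0 clk=1 a=1 g=0 f=0 j=1 k=0
t6.Δ5 d=1 b=0 h=1 e=0 c=0 clk=1 a=1 g=0 f=0 j=0 k=0
t6.Δ6 d=1 b=1 h=1 e=0 c=0 clk=1 a=1 g=0 f=0 j=0 k=0
t7.Δ0 d=1 b=1 h=1 e=0 c=0 clk=1 a=1 g=0 f=0 j=0 k=0
t7.Δ1 d=1 b=1 h=1 e=0 c=0 clk=0 a=1 g=0 f=0 j=0 k=0
t8.Δ0 d=1 b=1 h=1 e=0 c=0 clk=0 a=1 g=0 f=0 j=0 k=0
t8.Δ1 d=1 b=1 h=1 e=0 c=0 clk=1 a=1 g=0 f=0 j=0 k=0
t8.Δ2 d=0 b=1 h=0 e=0 c=0 clk=1 a=1 g=0 f=0 j=0 k=0
t8.Δ3 d=0 b=1 h=0 e=0 c=0 clk=1 a=1 g=1 f=0 j=1 k=0
t8.Δ4 d=0 b=0 h=0 e=0 c=0 clk=1 a=1 g=1 f=0 j=1 k=1
t8.Δ5 d=0 b=0 h=0 e=0 c=0 clk=1 a=1 g=1 f=0 j=0 k=1
t8.Δ6 d=0 b=1 h=0 e=0 c=0 clk=1 a=1 g=1 f=0 j=0 k=1
t9.Δ0 d=0 b=1 h=0 e=0 c=0 clk=1 a=1 g=1 f=0 j=0 k=1
t9.Δ1 d=0 b=1 h=0 e=0 c=0 clk=0 a=1 g=1 f=0 j=0 k=1
t10.Δ0 d=0 b=1 h=0 e=0 c=0 clk=0 a=1 g=1 f=0 j=0 k=1
t10.Δ1 d=0 b=1 h=0 e=0 c=0 clk=1 a=1 g=1 f=0 j=0 k=1
t10.Δ2 d=1 b=1 h=1 e=0 c=0 clk=1 a=1 g=1 f=0 j=0 k=1
t10.Δ3 d=1 b=1 h=1 e=0 c=0 clk=1 a=1 g=0 f=0 j=1 k=1
t10.Δ4 d=1 b=0 h=1 e=0 c=0 clk=1 a=1 g=0 f=0 j=1 k=0
t10.Δ5 d=1 b=0 h=1 e=0 c=0 clk=1 a=1 g=0 f=0 j=0 k=0
t10.Δ6 d=1 b=1 h=1 e=0 c=0 clk=1 a=1 g=0 f=0 j=0 k=0
t11.Δ0 d=1 b=1 h=1 e=0 c=0 clk=1 a=1 g=0 f=0 j=0 k=0
t11.Δ1 d=1 b=1 h=1 e=0 c=0 clk=0 a=1 g=0 f=0 j=0 k=0
t12.Δ0 d=1 b=1 h=1 e=0 c=0 clk=0 a=1 g=0 f=0 j=0 k=0
t12.Δ1 d=1 b=1 h=1 e=0 c=0 clk=1 a=1 g=0 f=0 j=0 k=0
t12.Δ2 d=0 b=1 h=0 e=0 c=0 clk=1 a=1 g=0 f=0 j=0 k=0
t12.Δ3 d=0 b=1 h=0 e=0 c=0 clk=1 a=1 g=1 f=0 j=1 k=0
t12.Δ4 d=0 b=0 h=0 e=0 c=0 clk=1 a=1 g=1 f=0 j=1 k=1
t12.Δ5 d=0 b=0 h=0 e=0 c=0 clk=1 a=1 g=1 f=0 j=0 k=1
t12.Δ6 d=0 b=1 h=0 e=0 c=0 clk=1 a=1 g=1 f=0 j=0 k=1
t13.Δ0 d=0 b=1 h=0 e=0 c=0 clk=1 a=1 g=1 f=0 j=0 k=1
t13.Δ1 d=0 b=1 h=0 e=0 c=0 clk=0 a=1 g=1 f=0 j=0 k=1
t14.Δ0 d=0 b=1 h=0 e=0 c=0 clk=0 a=1 g=1 f=0 j=0 k=1
t14.Δ1 d=0 b=1 h=0 e=0 c=0 clk=1 a=1 g=1 f=0 j=0 k=1
t14.Δ2 d=1 b=1 h=1 e=0 c=0 clk=1 a=1 g=1 f=0 j=0 k=1
t14.Δ3 d=1 b=1 h=1 e=0 c=0 clk=1 a=1 g=0 f=0 j=1 k=1
t14.Δ4 d=1 b=0 h=1 e=0 c=0 clk=1 a=1 g=0 f=0 j=1 k=0
t14.Δ5 d=1 b=0 h=1 e=0 c=0 clk=1 a=1 g=0 f=0 j=0 k=0
t14.Δ6 d=1 b=1 h=1 e=0 c=0 clk=1 a=1 g=0 f=0 j=0 k=0

1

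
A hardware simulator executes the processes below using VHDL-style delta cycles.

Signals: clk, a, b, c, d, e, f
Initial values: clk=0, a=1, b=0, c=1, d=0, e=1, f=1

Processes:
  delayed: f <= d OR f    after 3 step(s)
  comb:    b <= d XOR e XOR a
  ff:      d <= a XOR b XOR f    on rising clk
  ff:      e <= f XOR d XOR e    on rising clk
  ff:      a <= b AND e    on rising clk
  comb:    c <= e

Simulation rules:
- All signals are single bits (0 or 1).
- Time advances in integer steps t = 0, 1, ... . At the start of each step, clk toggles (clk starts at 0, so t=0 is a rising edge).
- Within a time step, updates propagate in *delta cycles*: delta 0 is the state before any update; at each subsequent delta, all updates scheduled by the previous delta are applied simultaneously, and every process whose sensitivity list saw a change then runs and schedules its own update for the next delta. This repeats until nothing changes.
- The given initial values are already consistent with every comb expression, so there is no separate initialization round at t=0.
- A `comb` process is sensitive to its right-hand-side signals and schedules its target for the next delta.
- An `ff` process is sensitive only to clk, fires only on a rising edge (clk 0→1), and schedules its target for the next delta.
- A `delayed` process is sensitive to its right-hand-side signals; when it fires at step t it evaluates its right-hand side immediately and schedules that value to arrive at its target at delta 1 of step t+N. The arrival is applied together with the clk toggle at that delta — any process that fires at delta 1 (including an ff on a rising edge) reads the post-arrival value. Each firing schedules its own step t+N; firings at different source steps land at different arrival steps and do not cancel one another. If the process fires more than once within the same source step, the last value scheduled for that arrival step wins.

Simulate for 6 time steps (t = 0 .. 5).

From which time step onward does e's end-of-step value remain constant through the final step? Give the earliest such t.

2

t=0 Δ0: clk=0 b=0 c=1 f=1 a=1 e=1 d=0
  Δ1: clk:0→1
  Δ2: a:1→0, e:1→0
  Δ3: c:1→0
  (3Δ to stable)
t=1 Δ0: clk=1 b=0 c=0 f=1 a=0 e=0 d=0
  Δ1: clk:1→0
  (1Δ to stable)
t=2 Δ0: clk=0 b=0 c=0 f=1 a=0 e=0 d=0
  Δ1: clk:0→1
  Δ2: e:0→1, d:0→1
  Δ3: c:0→1
  (3Δ to stable)
t=3 Δ0: clk=1 b=0 c=1 f=1 a=0 e=1 d=1
  Δ1: clk:1→0
  (1Δ to stable)
t=4 Δ0: clk=0 b=0 c=1 f=1 a=0 e=1 d=1
  Δ1: clk:0→1
  (1Δ to stable)
t=5 Δ0: clk=1 b=0 c=1 f=1 a=0 e=1 d=1
  Δ1: clk:1→0
  (1Δ to stable)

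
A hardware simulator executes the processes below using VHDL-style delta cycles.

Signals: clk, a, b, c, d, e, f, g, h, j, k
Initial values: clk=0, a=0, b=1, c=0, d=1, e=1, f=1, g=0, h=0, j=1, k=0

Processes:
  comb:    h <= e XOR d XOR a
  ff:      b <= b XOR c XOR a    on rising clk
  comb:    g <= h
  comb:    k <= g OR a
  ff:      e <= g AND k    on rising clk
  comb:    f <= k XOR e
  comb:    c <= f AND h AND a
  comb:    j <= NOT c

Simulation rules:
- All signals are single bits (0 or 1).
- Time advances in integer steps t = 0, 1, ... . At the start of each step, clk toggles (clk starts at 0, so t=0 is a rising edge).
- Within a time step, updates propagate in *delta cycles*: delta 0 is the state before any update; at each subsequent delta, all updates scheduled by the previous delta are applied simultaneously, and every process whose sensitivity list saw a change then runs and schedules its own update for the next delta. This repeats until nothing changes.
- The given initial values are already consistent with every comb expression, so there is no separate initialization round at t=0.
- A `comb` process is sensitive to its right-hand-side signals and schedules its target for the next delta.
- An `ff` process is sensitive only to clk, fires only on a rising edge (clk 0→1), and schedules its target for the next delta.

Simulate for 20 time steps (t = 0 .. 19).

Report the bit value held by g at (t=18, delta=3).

1

[bits: b,k,f,g,h,d,a,c,clk,e,j]
t=0: Δ0=10100100011 Δ1=10100100111 Δ2=10100100101 Δ3=10001100101 Δ4=10011100101 Δ5=11011100101 Δ6=11111100101 | 6Δ
t=1: Δ0=11111100101 Δ1=11111100001 | 1Δ
t=2: Δ0=11111100001 Δ1=11111100101 Δ2=11111100111 Δ3=11010100111 Δ4=11000100111 Δ5=10000100111 Δ6=10100100111 | 6Δ
t=3: Δ0=10100100111 Δ1=10100100011 | 1Δ
t=4: Δ0=10100100011 Δ1=10100100111 Δ2=10100100101 Δ3=10001100101 Δ4=10011100101 Δ5=11011100101 Δ6=11111100101 | 6Δ
t=5: Δ0=11111100101 Δ1=11111100001 | 1Δ
t=6: Δ0=11111100001 Δ1=11111100101 Δ2=11111100111 Δ3=11010100111 Δ4=11000100111 Δ5=10000100111 Δ6=10100100111 | 6Δ
t=7: Δ0=10100100111 Δ1=10100100011 | 1Δ
t=8: Δ0=10100100011 Δ1=10100100111 Δ2=10100100101 Δ3=10001100101 Δ4=10011100101 Δ5=11011100101 Δ6=11111100101 | 6Δ
t=9: Δ0=11111100101 Δ1=11111100001 | 1Δ
t=10: Δ0=11111100001 Δ1=11111100101 Δ2=11111100111 Δ3=11010100111 Δ4=11000100111 Δ5=10000100111 Δ6=10100100111 | 6Δ
t=11: Δ0=10100100111 Δ1=10100100011 | 1Δ
t=12: Δ0=10100100011 Δ1=10100100111 Δ2=10100100101 Δ3=10001100101 Δ4=10011100101 Δ5=11011100101 Δ6=11111100101 | 6Δ
t=13: Δ0=11111100101 Δ1=11111100001 | 1Δ
t=14: Δ0=11111100001 Δ1=11111100101 Δ2=11111100111 Δ3=11010100111 Δ4=11000100111 Δ5=10000100111 Δ6=10100100111 | 6Δ
t=15: Δ0=10100100111 Δ1=10100100011 | 1Δ
t=16: Δ0=10100100011 Δ1=10100100111 Δ2=10100100101 Δ3=10001100101 Δ4=10011100101 Δ5=11011100101 Δ6=11111100101 | 6Δ
t=17: Δ0=11111100101 Δ1=11111100001 | 1Δ
t=18: Δ0=11111100001 Δ1=11111100101 Δ2=11111100111 Δ3=11010100111 Δ4=11000100111 Δ5=10000100111 Δ6=10100100111 | 6Δ
t=19: Δ0=10100100111 Δ1=10100100011 | 1Δ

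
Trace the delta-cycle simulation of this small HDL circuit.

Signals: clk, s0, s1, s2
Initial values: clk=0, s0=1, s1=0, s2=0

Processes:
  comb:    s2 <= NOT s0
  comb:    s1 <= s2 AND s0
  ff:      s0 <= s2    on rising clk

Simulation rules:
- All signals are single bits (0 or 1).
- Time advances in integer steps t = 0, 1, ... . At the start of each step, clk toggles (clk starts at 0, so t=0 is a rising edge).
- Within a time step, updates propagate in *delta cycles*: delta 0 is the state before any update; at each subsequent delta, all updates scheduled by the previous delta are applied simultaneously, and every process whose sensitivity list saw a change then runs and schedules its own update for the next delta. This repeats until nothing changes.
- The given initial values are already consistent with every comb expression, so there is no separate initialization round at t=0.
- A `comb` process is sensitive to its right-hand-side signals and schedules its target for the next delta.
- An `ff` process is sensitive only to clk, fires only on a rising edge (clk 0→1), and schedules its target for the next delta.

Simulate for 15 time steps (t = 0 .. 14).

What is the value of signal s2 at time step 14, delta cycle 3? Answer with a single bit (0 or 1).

0

[bits: s0,clk,s2,s1]
t=0: Δ0=1000 Δ1=1100 Δ2=0100 Δ3=0110 | 3Δ
t=1: Δ0=0110 Δ1=0010 | 1Δ
t=2: Δ0=0010 Δ1=0110 Δ2=1110 Δ3=1101 Δ4=1100 | 4Δ
t=3: Δ0=1100 Δ1=1000 | 1Δ
t=4: Δ0=1000 Δ1=1100 Δ2=0100 Δ3=0110 | 3Δ
t=5: Δ0=0110 Δ1=0010 | 1Δ
t=6: Δ0=0010 Δ1=0110 Δ2=1110 Δ3=1101 Δ4=1100 | 4Δ
t=7: Δ0=1100 Δ1=1000 | 1Δ
t=8: Δ0=1000 Δ1=1100 Δ2=0100 Δ3=0110 | 3Δ
t=9: Δ0=0110 Δ1=0010 | 1Δ
t=10: Δ0=0010 Δ1=0110 Δ2=1110 Δ3=1101 Δ4=1100 | 4Δ
t=11: Δ0=1100 Δ1=1000 | 1Δ
t=12: Δ0=1000 Δ1=1100 Δ2=0100 Δ3=0110 | 3Δ
t=13: Δ0=0110 Δ1=0010 | 1Δ
t=14: Δ0=0010 Δ1=0110 Δ2=1110 Δ3=1101 Δ4=1100 | 4Δ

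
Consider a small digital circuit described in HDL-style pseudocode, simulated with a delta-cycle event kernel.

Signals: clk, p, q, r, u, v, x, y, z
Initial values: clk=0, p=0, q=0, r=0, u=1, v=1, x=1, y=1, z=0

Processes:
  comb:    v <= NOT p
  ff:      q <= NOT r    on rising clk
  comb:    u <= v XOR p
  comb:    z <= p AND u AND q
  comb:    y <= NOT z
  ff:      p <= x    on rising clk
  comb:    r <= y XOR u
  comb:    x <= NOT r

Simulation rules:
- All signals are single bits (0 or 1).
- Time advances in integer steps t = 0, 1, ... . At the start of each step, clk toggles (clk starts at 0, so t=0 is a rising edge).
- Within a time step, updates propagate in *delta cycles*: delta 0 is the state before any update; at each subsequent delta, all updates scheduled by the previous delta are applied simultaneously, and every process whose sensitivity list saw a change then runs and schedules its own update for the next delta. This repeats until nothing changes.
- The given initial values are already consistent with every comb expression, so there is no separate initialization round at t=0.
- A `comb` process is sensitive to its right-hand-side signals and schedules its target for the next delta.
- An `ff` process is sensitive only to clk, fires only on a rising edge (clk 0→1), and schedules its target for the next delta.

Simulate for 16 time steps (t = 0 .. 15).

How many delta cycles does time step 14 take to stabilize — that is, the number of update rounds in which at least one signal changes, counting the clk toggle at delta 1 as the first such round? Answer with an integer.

t=0 Δ0: z=0 p=0 y=1 x=1 v=1 r=0 clk=0 u=1 q=0
  Δ1: clk:0→1
  Δ2: p:0→1, q:0→1
  Δ3: z:0→1, v:1→0, u:1→0
  Δ4: z:1→0, y:1→0, r:0→1, u:0→1
  Δ5: z:0→1, y:0→1, x:1→0
  Δ6: y:1→0, r:1→0
  Δ7: x:0→1, r:0→1
  Δ8: x:1→0
  (8Δ to stable)
t=1 Δ0: z=1 p=1 y=0 x=0 v=0 r=1 clk=1 u=1 q=1
  Δ1: clk:1→0
  (1Δ to stable)
t=2 Δ0: z=1 p=1 y=0 x=0 v=0 r=1 clk=0 u=1 q=1
  Δ1: clk:0→1
  Δ2: p:1→0, q:1→0
  Δ3: z:1→0, v:0→1, u:1→0
  Δ4: y:0→1, r:1→0, u:0→1
  Δ5: x:0→1
  (5Δ to stable)
t=3 Δ0: z=0 p=0 y=1 x=1 v=1 r=0 clk=1 u=1 q=0
  Δ1: clk:1→0
  (1Δ to stable)
t=4 Δ0: z=0 p=0 y=1 x=1 v=1 r=0 clk=0 u=1 q=0
  Δ1: clk:0→1
  Δ2: p:0→1, q:0→1
  Δ3: z:0→1, v:1→0, u:1→0
  Δ4: z:1→0, y:1→0, r:0→1, u:0→1
  Δ5: z:0→1, y:0→1, x:1→0
  Δ6: y:1→0, r:1→0
  Δ7: x:0→1, r:0→1
  Δ8: x:1→0
  (8Δ to stable)
t=5 Δ0: z=1 p=1 y=0 x=0 v=0 r=1 clk=1 u=1 q=1
  Δ1: clk:1→0
  (1Δ to stable)
t=6 Δ0: z=1 p=1 y=0 x=0 v=0 r=1 clk=0 u=1 q=1
  Δ1: clk:0→1
  Δ2: p:1→0, q:1→0
  Δ3: z:1→0, v:0→1, u:1→0
  Δ4: y:0→1, r:1→0, u:0→1
  Δ5: x:0→1
  (5Δ to stable)
t=7 Δ0: z=0 p=0 y=1 x=1 v=1 r=0 clk=1 u=1 q=0
  Δ1: clk:1→0
  (1Δ to stable)
t=8 Δ0: z=0 p=0 y=1 x=1 v=1 r=0 clk=0 u=1 q=0
  Δ1: clk:0→1
  Δ2: p:0→1, q:0→1
  Δ3: z:0→1, v:1→0, u:1→0
  Δ4: z:1→0, y:1→0, r:0→1, u:0→1
  Δ5: z:0→1, y:0→1, x:1→0
  Δ6: y:1→0, r:1→0
  Δ7: x:0→1, r:0→1
  Δ8: x:1→0
  (8Δ to stable)
t=9 Δ0: z=1 p=1 y=0 x=0 v=0 r=1 clk=1 u=1 q=1
  Δ1: clk:1→0
  (1Δ to stable)
t=10 Δ0: z=1 p=1 y=0 x=0 v=0 r=1 clk=0 u=1 q=1
  Δ1: clk:0→1
  Δ2: p:1→0, q:1→0
  Δ3: z:1→0, v:0→1, u:1→0
  Δ4: y:0→1, r:1→0, u:0→1
  Δ5: x:0→1
  (5Δ to stable)
t=11 Δ0: z=0 p=0 y=1 x=1 v=1 r=0 clk=1 u=1 q=0
  Δ1: clk:1→0
  (1Δ to stable)
t=12 Δ0: z=0 p=0 y=1 x=1 v=1 r=0 clk=0 u=1 q=0
  Δ1: clk:0→1
  Δ2: p:0→1, q:0→1
  Δ3: z:0→1, v:1→0, u:1→0
  Δ4: z:1→0, y:1→0, r:0→1, u:0→1
  Δ5: z:0→1, y:0→1, x:1→0
  Δ6: y:1→0, r:1→0
  Δ7: x:0→1, r:0→1
  Δ8: x:1→0
  (8Δ to stable)
t=13 Δ0: z=1 p=1 y=0 x=0 v=0 r=1 clk=1 u=1 q=1
  Δ1: clk:1→0
  (1Δ to stable)
t=14 Δ0: z=1 p=1 y=0 x=0 v=0 r=1 clk=0 u=1 q=1
  Δ1: clk:0→1
  Δ2: p:1→0, q:1→0
  Δ3: z:1→0, v:0→1, u:1→0
  Δ4: y:0→1, r:1→0, u:0→1
  Δ5: x:0→1
  (5Δ to stable)
t=15 Δ0: z=0 p=0 y=1 x=1 v=1 r=0 clk=1 u=1 q=0
  Δ1: clk:1→0
  (1Δ to stable)

5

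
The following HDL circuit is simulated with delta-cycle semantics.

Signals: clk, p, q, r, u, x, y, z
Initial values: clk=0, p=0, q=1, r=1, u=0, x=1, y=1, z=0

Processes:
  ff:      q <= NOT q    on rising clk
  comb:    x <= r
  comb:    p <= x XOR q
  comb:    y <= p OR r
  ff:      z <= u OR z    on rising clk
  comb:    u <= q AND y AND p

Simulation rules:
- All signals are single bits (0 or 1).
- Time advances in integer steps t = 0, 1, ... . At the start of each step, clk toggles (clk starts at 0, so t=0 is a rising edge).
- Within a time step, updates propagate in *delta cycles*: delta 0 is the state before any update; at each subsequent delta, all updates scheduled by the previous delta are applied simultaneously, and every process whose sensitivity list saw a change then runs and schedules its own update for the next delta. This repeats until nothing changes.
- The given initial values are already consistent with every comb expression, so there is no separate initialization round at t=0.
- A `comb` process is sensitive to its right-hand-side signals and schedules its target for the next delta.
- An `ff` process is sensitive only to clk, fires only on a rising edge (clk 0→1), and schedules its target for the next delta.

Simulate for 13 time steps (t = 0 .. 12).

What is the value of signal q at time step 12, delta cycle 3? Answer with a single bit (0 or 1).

[bits: u,x,q,clk,p,z,r,y]
t=0: Δ0=01100011 Δ1=01110011 Δ2=01010011 Δ3=01011011 | 3Δ
t=1: Δ0=01011011 Δ1=01001011 | 1Δ
t=2: Δ0=01001011 Δ1=01011011 Δ2=01111011 Δ3=11110011 Δ4=01110011 | 4Δ
t=3: Δ0=01110011 Δ1=01100011 | 1Δ
t=4: Δ0=01100011 Δ1=01110011 Δ2=01010011 Δ3=01011011 | 3Δ
t=5: Δ0=01011011 Δ1=01001011 | 1Δ
t=6: Δ0=01001011 Δ1=01011011 Δ2=01111011 Δ3=11110011 Δ4=01110011 | 4Δ
t=7: Δ0=01110011 Δ1=01100011 | 1Δ
t=8: Δ0=01100011 Δ1=01110011 Δ2=01010011 Δ3=01011011 | 3Δ
t=9: Δ0=01011011 Δ1=01001011 | 1Δ
t=10: Δ0=01001011 Δ1=01011011 Δ2=01111011 Δ3=11110011 Δ4=01110011 | 4Δ
t=11: Δ0=01110011 Δ1=01100011 | 1Δ
t=12: Δ0=01100011 Δ1=01110011 Δ2=01010011 Δ3=01011011 | 3Δ

0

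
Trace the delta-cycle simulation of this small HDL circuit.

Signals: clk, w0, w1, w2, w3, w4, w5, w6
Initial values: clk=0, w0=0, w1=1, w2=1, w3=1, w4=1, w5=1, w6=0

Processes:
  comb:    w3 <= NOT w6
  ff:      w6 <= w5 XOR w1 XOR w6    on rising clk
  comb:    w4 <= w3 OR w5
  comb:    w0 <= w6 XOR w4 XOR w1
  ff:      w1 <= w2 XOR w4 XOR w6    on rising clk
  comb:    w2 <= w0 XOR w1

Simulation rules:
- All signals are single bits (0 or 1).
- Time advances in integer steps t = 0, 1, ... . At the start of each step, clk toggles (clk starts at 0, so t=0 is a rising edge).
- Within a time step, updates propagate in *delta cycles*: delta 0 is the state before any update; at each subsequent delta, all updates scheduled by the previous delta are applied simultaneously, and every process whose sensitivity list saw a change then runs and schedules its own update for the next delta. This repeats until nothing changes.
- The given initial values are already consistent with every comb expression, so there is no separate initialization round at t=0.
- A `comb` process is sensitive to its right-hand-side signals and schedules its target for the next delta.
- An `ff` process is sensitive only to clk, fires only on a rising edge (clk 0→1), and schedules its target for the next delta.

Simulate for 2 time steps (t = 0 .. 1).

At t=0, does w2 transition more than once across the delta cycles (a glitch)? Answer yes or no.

t0.Δ0 w2=1 w3=1 w1=1 w0=0 w6=0 w4=1 w5=1 clk=0
t0.Δ1 w2=1 w3=1 w1=1 w0=0 w6=0 w4=1 w5=1 clk=1
t0.Δ2 w2=1 w3=1 w1=0 w0=0 w6=0 w4=1 w5=1 clk=1
t0.Δ3 w2=0 w3=1 w1=0 w0=1 w6=0 w4=1 w5=1 clk=1
t0.Δ4 w2=1 w3=1 w1=0 w0=1 w6=0 w4=1 w5=1 clk=1
t1.Δ0 w2=1 w3=1 w1=0 w0=1 w6=0 w4=1 w5=1 clk=1
t1.Δ1 w2=1 w3=1 w1=0 w0=1 w6=0 w4=1 w5=1 clk=0

yes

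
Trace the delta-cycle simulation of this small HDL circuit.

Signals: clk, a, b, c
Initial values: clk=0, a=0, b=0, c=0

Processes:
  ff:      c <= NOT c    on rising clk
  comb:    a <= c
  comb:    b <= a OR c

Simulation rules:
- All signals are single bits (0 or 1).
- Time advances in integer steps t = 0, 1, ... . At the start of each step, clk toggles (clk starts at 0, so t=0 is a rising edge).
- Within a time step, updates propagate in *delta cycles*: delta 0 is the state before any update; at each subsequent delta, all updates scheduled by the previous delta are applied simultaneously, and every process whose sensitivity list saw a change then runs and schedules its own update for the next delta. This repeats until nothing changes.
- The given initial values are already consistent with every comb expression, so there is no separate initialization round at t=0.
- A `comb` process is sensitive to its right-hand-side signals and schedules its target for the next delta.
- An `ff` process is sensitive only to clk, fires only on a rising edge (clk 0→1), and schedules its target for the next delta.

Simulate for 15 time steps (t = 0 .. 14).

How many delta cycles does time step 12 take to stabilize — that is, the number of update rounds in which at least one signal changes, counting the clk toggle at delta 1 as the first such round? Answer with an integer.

t=0 Δ0: clk=0 c=0 a=0 b=0
  Δ1: clk:0→1
  Δ2: c:0→1
  Δ3: a:0→1, b:0→1
  (3Δ to stable)
t=1 Δ0: clk=1 c=1 a=1 b=1
  Δ1: clk:1→0
  (1Δ to stable)
t=2 Δ0: clk=0 c=1 a=1 b=1
  Δ1: clk:0→1
  Δ2: c:1→0
  Δ3: a:1→0
  Δ4: b:1→0
  (4Δ to stable)
t=3 Δ0: clk=1 c=0 a=0 b=0
  Δ1: clk:1→0
  (1Δ to stable)
t=4 Δ0: clk=0 c=0 a=0 b=0
  Δ1: clk:0→1
  Δ2: c:0→1
  Δ3: a:0→1, b:0→1
  (3Δ to stable)
t=5 Δ0: clk=1 c=1 a=1 b=1
  Δ1: clk:1→0
  (1Δ to stable)
t=6 Δ0: clk=0 c=1 a=1 b=1
  Δ1: clk:0→1
  Δ2: c:1→0
  Δ3: a:1→0
  Δ4: b:1→0
  (4Δ to stable)
t=7 Δ0: clk=1 c=0 a=0 b=0
  Δ1: clk:1→0
  (1Δ to stable)
t=8 Δ0: clk=0 c=0 a=0 b=0
  Δ1: clk:0→1
  Δ2: c:0→1
  Δ3: a:0→1, b:0→1
  (3Δ to stable)
t=9 Δ0: clk=1 c=1 a=1 b=1
  Δ1: clk:1→0
  (1Δ to stable)
t=10 Δ0: clk=0 c=1 a=1 b=1
  Δ1: clk:0→1
  Δ2: c:1→0
  Δ3: a:1→0
  Δ4: b:1→0
  (4Δ to stable)
t=11 Δ0: clk=1 c=0 a=0 b=0
  Δ1: clk:1→0
  (1Δ to stable)
t=12 Δ0: clk=0 c=0 a=0 b=0
  Δ1: clk:0→1
  Δ2: c:0→1
  Δ3: a:0→1, b:0→1
  (3Δ to stable)
t=13 Δ0: clk=1 c=1 a=1 b=1
  Δ1: clk:1→0
  (1Δ to stable)
t=14 Δ0: clk=0 c=1 a=1 b=1
  Δ1: clk:0→1
  Δ2: c:1→0
  Δ3: a:1→0
  Δ4: b:1→0
  (4Δ to stable)

3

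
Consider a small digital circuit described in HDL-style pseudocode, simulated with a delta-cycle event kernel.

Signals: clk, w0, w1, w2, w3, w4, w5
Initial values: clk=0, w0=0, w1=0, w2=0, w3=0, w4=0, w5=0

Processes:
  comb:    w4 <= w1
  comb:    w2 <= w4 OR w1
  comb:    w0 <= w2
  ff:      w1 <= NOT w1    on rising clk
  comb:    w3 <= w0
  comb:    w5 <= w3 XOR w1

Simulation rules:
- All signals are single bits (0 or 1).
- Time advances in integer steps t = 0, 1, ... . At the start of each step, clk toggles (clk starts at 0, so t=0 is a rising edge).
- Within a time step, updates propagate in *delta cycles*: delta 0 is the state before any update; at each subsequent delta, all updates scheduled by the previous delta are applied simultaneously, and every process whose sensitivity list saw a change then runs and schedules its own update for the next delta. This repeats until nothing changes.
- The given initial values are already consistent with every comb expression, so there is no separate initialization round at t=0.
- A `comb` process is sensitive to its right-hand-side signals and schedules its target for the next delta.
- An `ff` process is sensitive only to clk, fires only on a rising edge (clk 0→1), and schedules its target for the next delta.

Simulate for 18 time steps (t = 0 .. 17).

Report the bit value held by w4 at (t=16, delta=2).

t=0 Δ0: w4=0 clk=0 w1=0 w2=0 w0=0 w3=0 w5=0
  Δ1: clk:0→1
  Δ2: w1:0→1
  Δ3: w4:0→1, w2:0→1, w5:0→1
  Δ4: w0:0→1
  Δ5: w3:0→1
  Δ6: w5:1→0
  (6Δ to stable)
t=1 Δ0: w4=1 clk=1 w1=1 w2=1 w0=1 w3=1 w5=0
  Δ1: clk:1→0
  (1Δ to stable)
t=2 Δ0: w4=1 clk=0 w1=1 w2=1 w0=1 w3=1 w5=0
  Δ1: clk:0→1
  Δ2: w1:1→0
  Δ3: w4:1→0, w5:0→1
  Δ4: w2:1→0
  Δ5: w0:1→0
  Δ6: w3:1→0
  Δ7: w5:1→0
  (7Δ to stable)
t=3 Δ0: w4=0 clk=1 w1=0 w2=0 w0=0 w3=0 w5=0
  Δ1: clk:1→0
  (1Δ to stable)
t=4 Δ0: w4=0 clk=0 w1=0 w2=0 w0=0 w3=0 w5=0
  Δ1: clk:0→1
  Δ2: w1:0→1
  Δ3: w4:0→1, w2:0→1, w5:0→1
  Δ4: w0:0→1
  Δ5: w3:0→1
  Δ6: w5:1→0
  (6Δ to stable)
t=5 Δ0: w4=1 clk=1 w1=1 w2=1 w0=1 w3=1 w5=0
  Δ1: clk:1→0
  (1Δ to stable)
t=6 Δ0: w4=1 clk=0 w1=1 w2=1 w0=1 w3=1 w5=0
  Δ1: clk:0→1
  Δ2: w1:1→0
  Δ3: w4:1→0, w5:0→1
  Δ4: w2:1→0
  Δ5: w0:1→0
  Δ6: w3:1→0
  Δ7: w5:1→0
  (7Δ to stable)
t=7 Δ0: w4=0 clk=1 w1=0 w2=0 w0=0 w3=0 w5=0
  Δ1: clk:1→0
  (1Δ to stable)
t=8 Δ0: w4=0 clk=0 w1=0 w2=0 w0=0 w3=0 w5=0
  Δ1: clk:0→1
  Δ2: w1:0→1
  Δ3: w4:0→1, w2:0→1, w5:0→1
  Δ4: w0:0→1
  Δ5: w3:0→1
  Δ6: w5:1→0
  (6Δ to stable)
t=9 Δ0: w4=1 clk=1 w1=1 w2=1 w0=1 w3=1 w5=0
  Δ1: clk:1→0
  (1Δ to stable)
t=10 Δ0: w4=1 clk=0 w1=1 w2=1 w0=1 w3=1 w5=0
  Δ1: clk:0→1
  Δ2: w1:1→0
  Δ3: w4:1→0, w5:0→1
  Δ4: w2:1→0
  Δ5: w0:1→0
  Δ6: w3:1→0
  Δ7: w5:1→0
  (7Δ to stable)
t=11 Δ0: w4=0 clk=1 w1=0 w2=0 w0=0 w3=0 w5=0
  Δ1: clk:1→0
  (1Δ to stable)
t=12 Δ0: w4=0 clk=0 w1=0 w2=0 w0=0 w3=0 w5=0
  Δ1: clk:0→1
  Δ2: w1:0→1
  Δ3: w4:0→1, w2:0→1, w5:0→1
  Δ4: w0:0→1
  Δ5: w3:0→1
  Δ6: w5:1→0
  (6Δ to stable)
t=13 Δ0: w4=1 clk=1 w1=1 w2=1 w0=1 w3=1 w5=0
  Δ1: clk:1→0
  (1Δ to stable)
t=14 Δ0: w4=1 clk=0 w1=1 w2=1 w0=1 w3=1 w5=0
  Δ1: clk:0→1
  Δ2: w1:1→0
  Δ3: w4:1→0, w5:0→1
  Δ4: w2:1→0
  Δ5: w0:1→0
  Δ6: w3:1→0
  Δ7: w5:1→0
  (7Δ to stable)
t=15 Δ0: w4=0 clk=1 w1=0 w2=0 w0=0 w3=0 w5=0
  Δ1: clk:1→0
  (1Δ to stable)
t=16 Δ0: w4=0 clk=0 w1=0 w2=0 w0=0 w3=0 w5=0
  Δ1: clk:0→1
  Δ2: w1:0→1
  Δ3: w4:0→1, w2:0→1, w5:0→1
  Δ4: w0:0→1
  Δ5: w3:0→1
  Δ6: w5:1→0
  (6Δ to stable)
t=17 Δ0: w4=1 clk=1 w1=1 w2=1 w0=1 w3=1 w5=0
  Δ1: clk:1→0
  (1Δ to stable)

0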